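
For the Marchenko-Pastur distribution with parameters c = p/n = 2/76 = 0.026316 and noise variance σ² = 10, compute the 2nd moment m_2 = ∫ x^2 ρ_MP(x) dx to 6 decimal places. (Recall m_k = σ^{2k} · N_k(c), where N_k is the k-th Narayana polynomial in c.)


E[X²] = σ⁴ (1 + c) (second MP moment). With σ² = 10 (so σ⁴ = 100) and c = 2/76 = 0.026316: E[X²] = 100 · (1 + 0.026316) = 100 · 1.026316.

So E[X^2] = 102.631579.


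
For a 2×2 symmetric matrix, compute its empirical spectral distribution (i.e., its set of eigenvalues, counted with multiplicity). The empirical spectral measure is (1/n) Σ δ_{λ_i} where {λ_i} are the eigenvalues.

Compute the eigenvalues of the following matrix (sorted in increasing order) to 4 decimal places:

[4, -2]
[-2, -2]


Since M is real symmetric, both eigenvalues are real; they are the roots of det(λI − M) = λ² − (tr M) λ + det M.
tr M = 4 + (-2) = 2.
det M = 4·(-2) − (-2)² = -8 − 4 = -12.
Characteristic polynomial: λ² − 2λ − 12 = 0.
Discriminant Δ = (tr M)² − 4·det M = 4 − (-48) = 52; √Δ = 7.211103.
λ = (tr M ± √Δ)/2 = (2 ± 7.211103)/2, giving (tr M − √Δ)/2 = -2.6056 and (tr M + √Δ)/2 = 4.6056.

Eigenvalues sorted in increasing order: [-2.6056, 4.6056].


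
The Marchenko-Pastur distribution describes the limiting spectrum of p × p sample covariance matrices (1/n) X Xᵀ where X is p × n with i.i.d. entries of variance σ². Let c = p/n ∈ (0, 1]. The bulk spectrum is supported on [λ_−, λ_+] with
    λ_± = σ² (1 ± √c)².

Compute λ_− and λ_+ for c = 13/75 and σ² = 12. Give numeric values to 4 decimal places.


c = 13/75 = 0.173333; √c = 0.416333.
λ_− = σ² (1 − √c)² = 12 · (1 − 0.416333)² = 12 · (0.583667)² = 4.088003.
λ_+ = σ² (1 + √c)² = 12 · (1 + 0.416333)² = 12 · (1.416333)² = 24.071997.

Rounded to 4 decimal places: λ_− ≈ 4.0880, λ_+ ≈ 24.0720.


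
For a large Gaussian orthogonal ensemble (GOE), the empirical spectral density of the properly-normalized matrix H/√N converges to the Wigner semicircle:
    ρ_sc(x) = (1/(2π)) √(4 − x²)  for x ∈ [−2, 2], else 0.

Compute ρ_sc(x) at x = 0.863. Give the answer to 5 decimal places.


ρ_sc(x) = (1/(2π)) √(4 − x²). With x = 0.863:
  4 − x² = 4 − (0.863)² = 4 − 0.744769 = 3.255231.
  √(4 − x²) = 1.804226.
  1/(2π) = 0.159155.
  ρ_sc(0.863) = 0.159155 · 1.804226 = 0.287151.

Rounded to 5 decimal places: ρ_sc(0.863) ≈ 0.28715.


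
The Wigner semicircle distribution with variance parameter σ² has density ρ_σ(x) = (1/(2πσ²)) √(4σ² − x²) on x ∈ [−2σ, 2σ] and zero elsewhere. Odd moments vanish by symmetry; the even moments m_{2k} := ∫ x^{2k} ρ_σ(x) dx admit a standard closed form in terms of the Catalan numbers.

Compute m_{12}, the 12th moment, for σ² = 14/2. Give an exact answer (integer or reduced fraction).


By the scaled semicircle moment identity, m_{2k} = σ^{2k} · C_k with k = 6.
C_6 = (1/(k+1)) · C(2k, k) = (1/7) · C(12, 6) = (1/7) · 924 = 132.
σ^{2k} = (σ²)^k = (14/2)^6 = 117649.

Therefore m_{12} = σ^{12} · C_6 = 117649 · 132 = 15529668.


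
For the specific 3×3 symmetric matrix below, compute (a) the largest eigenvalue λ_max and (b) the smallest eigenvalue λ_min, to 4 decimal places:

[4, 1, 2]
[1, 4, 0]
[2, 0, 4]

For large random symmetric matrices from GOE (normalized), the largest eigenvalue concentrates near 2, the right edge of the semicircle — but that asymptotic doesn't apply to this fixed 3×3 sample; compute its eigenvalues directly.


Since M is real symmetric, all three eigenvalues are real; they are the roots of det(λI − M) = λ³ − (tr M) λ² + s λ − det M, where s is the sum of the principal 2×2 minors.
tr M = 4 + 4 + 4 = 12.
s = (4·4 − 1²) + (4·4 − 2²) + (4·4 − 0²) = 15 + 12 + 16 = 43.
det M (expand along row 1) = 4·16 − 1·4 + 2·(-8) = 44.
Characteristic polynomial: λ³ − 12λ² + 43λ − 44 = 0.
Substitute λ = y + (tr M)/3 = y + 4.000000 to remove the quadratic term: y³ + p·y + q = 0 with p = s − (tr M)²/3 = -5.000000 and q = −2(tr M)³/27 + (tr M)·s/3 − det M = 0.000000.
Three real roots ⇒ use the trigonometric (Viète) form: r = 2√(−p/3) = 2.581989, φ = arccos(3q/(p·r)) = arccos(0.000000) = 1.570796 rad.
y_k = r·cos(φ/3 − 2πk/3) for k = 0, 1, 2 gives y = 2.236068, 0.000000, -2.236068.
λ_k = y_k + 4.000000 gives λ = 6.2361, 4.0000, 1.7639 (check: the sum is 12.0000 = tr M).

Hence λ_max = 6.2361 and λ_min = 1.7639.


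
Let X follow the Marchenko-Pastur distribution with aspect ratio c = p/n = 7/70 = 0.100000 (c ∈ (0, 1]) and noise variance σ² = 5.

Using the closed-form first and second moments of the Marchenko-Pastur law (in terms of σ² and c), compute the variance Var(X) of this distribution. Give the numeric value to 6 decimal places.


Recall the MP moments m_1 = E[X] = σ² and m_2 = E[X²] = σ⁴ (1 + c).
m_1 = E[X] = σ² = 5, so m_1² = 25.
m_2 = E[X²] = σ⁴ (1 + c) = 25 · (1 + 0.100000) = 25 · 1.100000 = 27.500000.
(Note m_2 − m_1² simplifies to c · σ⁴ = 0.100000 · 25.)

Var(X) = m_2 − m_1² = 27.500000 − 25 = 2.500000.


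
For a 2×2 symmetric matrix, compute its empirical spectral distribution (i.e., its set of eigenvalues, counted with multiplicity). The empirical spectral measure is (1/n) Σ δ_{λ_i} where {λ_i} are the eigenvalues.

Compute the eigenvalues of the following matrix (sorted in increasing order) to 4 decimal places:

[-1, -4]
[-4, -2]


Since M is real symmetric, both eigenvalues are real; they are the roots of det(λI − M) = λ² − (tr M) λ + det M.
tr M = -1 + (-2) = -3.
det M = (-1)·(-2) − (-4)² = 2 − 16 = -14.
Characteristic polynomial: λ² + 3λ − 14 = 0.
Discriminant Δ = (tr M)² − 4·det M = 9 − (-56) = 65; √Δ = 8.062258.
λ = (tr M ± √Δ)/2 = (-3 ± 8.062258)/2, giving (tr M − √Δ)/2 = -5.5311 and (tr M + √Δ)/2 = 2.5311.

Eigenvalues sorted in increasing order: [-5.5311, 2.5311].


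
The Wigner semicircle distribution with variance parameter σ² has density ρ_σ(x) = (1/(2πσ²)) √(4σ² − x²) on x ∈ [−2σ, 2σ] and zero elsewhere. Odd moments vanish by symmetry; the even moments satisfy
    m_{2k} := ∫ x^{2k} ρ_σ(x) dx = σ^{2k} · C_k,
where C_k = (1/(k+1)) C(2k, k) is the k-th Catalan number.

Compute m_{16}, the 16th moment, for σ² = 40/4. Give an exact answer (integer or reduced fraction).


By the scaled semicircle moment identity, m_{2k} = σ^{2k} · C_k with k = 8.
C_8 = (1/(k+1)) · C(2k, k) = (1/9) · C(16, 8) = (1/9) · 12870 = 1430.
σ^{2k} = (σ²)^k = (40/4)^8 = 100000000.

Therefore m_{16} = σ^{16} · C_8 = 100000000 · 1430 = 143000000000.


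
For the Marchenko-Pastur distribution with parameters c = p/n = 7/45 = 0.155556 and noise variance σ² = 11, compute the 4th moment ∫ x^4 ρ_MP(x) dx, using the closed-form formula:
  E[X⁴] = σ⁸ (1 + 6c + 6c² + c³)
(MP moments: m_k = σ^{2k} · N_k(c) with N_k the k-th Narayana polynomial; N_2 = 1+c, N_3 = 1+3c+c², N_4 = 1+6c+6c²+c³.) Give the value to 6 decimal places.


E[X⁴] = σ⁸ (1 + 6c + 6c² + c³) (fourth MP moment). With σ² = 11 (so σ⁸ = 14641) and c = 7/45 = 0.155556: E[X⁴] = 14641 · (1 + 6·0.155556 + 6·(0.155556)² + (0.155556)³) = 14641 · 2.082283.

So E[X^4] = 30486.699237.


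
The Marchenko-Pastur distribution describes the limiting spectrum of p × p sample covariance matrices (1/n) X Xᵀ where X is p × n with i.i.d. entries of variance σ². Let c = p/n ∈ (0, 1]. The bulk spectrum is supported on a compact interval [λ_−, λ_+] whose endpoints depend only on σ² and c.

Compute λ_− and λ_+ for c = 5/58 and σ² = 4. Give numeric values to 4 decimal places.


c = 5/58 = 0.086207; √c = 0.293610.
λ_− = σ² (1 − √c)² = 4 · (1 − 0.293610)² = 4 · (0.706390)² = 1.995947.
λ_+ = σ² (1 + √c)² = 4 · (1 + 0.293610)² = 4 · (1.293610)² = 6.693708.

Rounded to 4 decimal places: λ_− ≈ 1.9959, λ_+ ≈ 6.6937.


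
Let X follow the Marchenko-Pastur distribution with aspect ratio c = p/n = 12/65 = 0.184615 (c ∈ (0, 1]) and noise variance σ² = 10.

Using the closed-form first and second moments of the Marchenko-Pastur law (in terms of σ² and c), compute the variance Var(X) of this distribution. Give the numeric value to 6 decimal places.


Recall the MP moments m_1 = E[X] = σ² and m_2 = E[X²] = σ⁴ (1 + c).
m_1 = E[X] = σ² = 10, so m_1² = 100.
m_2 = E[X²] = σ⁴ (1 + c) = 100 · (1 + 0.184615) = 100 · 1.184615 = 118.461538.
(Note m_2 − m_1² simplifies to c · σ⁴ = 0.184615 · 100.)

Var(X) = m_2 − m_1² = 118.461538 − 100 = 18.461538.


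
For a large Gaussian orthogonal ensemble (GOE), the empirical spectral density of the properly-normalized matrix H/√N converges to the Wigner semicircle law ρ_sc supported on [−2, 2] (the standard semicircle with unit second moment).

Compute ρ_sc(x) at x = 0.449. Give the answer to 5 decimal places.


ρ_sc(x) = (1/(2π)) √(4 − x²). With x = 0.449:
  4 − x² = 4 − (0.449)² = 4 − 0.201601 = 3.798399.
  √(4 − x²) = 1.948948.
  1/(2π) = 0.159155.
  ρ_sc(0.449) = 0.159155 · 1.948948 = 0.310185.

Rounded to 5 decimal places: ρ_sc(0.449) ≈ 0.31018.


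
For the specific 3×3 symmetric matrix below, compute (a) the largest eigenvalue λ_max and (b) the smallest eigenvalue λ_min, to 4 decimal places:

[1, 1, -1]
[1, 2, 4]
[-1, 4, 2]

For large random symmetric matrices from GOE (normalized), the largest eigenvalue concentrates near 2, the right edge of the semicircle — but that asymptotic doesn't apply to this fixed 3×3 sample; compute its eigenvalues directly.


Since M is real symmetric, all three eigenvalues are real; they are the roots of det(λI − M) = λ³ − (tr M) λ² + s λ − det M, where s is the sum of the principal 2×2 minors.
tr M = 1 + 2 + 2 = 5.
s = (1·2 − 1²) + (1·2 − (-1)²) + (2·2 − 4²) = 1 + 1 + (-12) = -10.
det M (expand along row 1) = 1·(-12) − 1·6 + (-1)·6 = -24.
Characteristic polynomial: λ³ − 5λ² − 10λ + 24 = 0.
Substitute λ = y + (tr M)/3 = y + 1.666667 to remove the quadratic term: y³ + p·y + q = 0 with p = s − (tr M)²/3 = -18.333333 and q = −2(tr M)³/27 + (tr M)·s/3 − det M = -1.925926.
Three real roots ⇒ use the trigonometric (Viète) form: r = 2√(−p/3) = 4.944132, φ = arccos(3q/(p·r)) = arccos(0.063743) = 1.507011 rad.
y_k = r·cos(φ/3 − 2πk/3) for k = 0, 1, 2 gives y = 4.333333, -0.105114, -4.228219.
λ_k = y_k + 1.666667 gives λ = 6.0000, 1.5616, -2.5616 (check: the sum is 5.0000 = tr M).

Hence λ_max = 6.0000 and λ_min = -2.5616.


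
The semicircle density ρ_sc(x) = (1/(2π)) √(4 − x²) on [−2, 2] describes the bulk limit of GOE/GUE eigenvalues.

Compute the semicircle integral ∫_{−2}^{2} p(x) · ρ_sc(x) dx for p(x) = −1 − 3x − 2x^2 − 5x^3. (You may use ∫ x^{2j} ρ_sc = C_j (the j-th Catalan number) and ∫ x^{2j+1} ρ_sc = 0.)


Write p(x) = Σ a_i x^i, split into monomials and integrate each against ρ_sc separately.
Using ∫ x^{2j} ρ_sc = C_j = (1/(j+1)) C(2j, j) (Catalan numbers) and ∫ x^{2j+1} ρ_sc = 0 (odd monomials vanish by symmetry):
  i = 0 (even): a_0 · C_{0} = -1 · 1 = -1
  i = 1 (odd): ∫ x^1 ρ_sc = 0 (vanishes)
  i = 2 (even): a_2 · C_{1} = -2 · 1 = -2
  i = 3 (odd): ∫ x^3 ρ_sc = 0 (vanishes)

Summing the contributions: ∫_{−2}^{2} p(x) ρ_sc(x) dx = (-1) + (-2) = -3.


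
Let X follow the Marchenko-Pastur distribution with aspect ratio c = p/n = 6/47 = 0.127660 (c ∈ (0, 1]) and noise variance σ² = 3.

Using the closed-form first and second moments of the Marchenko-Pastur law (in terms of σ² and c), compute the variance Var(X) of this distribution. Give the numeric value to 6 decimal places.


Recall the MP moments m_1 = E[X] = σ² and m_2 = E[X²] = σ⁴ (1 + c).
m_1 = E[X] = σ² = 3, so m_1² = 9.
m_2 = E[X²] = σ⁴ (1 + c) = 9 · (1 + 0.127660) = 9 · 1.127660 = 10.148936.
(Note m_2 − m_1² simplifies to c · σ⁴ = 0.127660 · 9.)

Var(X) = m_2 − m_1² = 10.148936 − 9 = 1.148936.


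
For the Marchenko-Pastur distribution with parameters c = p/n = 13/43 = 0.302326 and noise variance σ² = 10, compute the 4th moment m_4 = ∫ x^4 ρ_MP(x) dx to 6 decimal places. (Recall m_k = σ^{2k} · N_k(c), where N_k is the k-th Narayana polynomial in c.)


E[X⁴] = σ⁸ (1 + 6c + 6c² + c³) (fourth MP moment). With σ² = 10 (so σ⁸ = 10000) and c = 13/43 = 0.302326: E[X⁴] = 10000 · (1 + 6·0.302326 + 6·(0.302326)² + (0.302326)³) = 10000 · 3.389991.

So E[X^4] = 33899.908184.


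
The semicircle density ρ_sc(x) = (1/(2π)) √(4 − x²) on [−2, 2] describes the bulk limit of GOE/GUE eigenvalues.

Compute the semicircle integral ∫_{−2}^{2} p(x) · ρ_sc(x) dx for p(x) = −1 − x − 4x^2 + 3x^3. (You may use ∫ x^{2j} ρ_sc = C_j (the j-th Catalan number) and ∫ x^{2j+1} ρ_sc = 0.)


Write p(x) = Σ a_i x^i, split into monomials and integrate each against ρ_sc separately.
Using ∫ x^{2j} ρ_sc = C_j = (1/(j+1)) C(2j, j) (Catalan numbers) and ∫ x^{2j+1} ρ_sc = 0 (odd monomials vanish by symmetry):
  i = 0 (even): a_0 · C_{0} = -1 · 1 = -1
  i = 1 (odd): ∫ x^1 ρ_sc = 0 (vanishes)
  i = 2 (even): a_2 · C_{1} = -4 · 1 = -4
  i = 3 (odd): ∫ x^3 ρ_sc = 0 (vanishes)

Summing the contributions: ∫_{−2}^{2} p(x) ρ_sc(x) dx = (-1) + (-4) = -5.


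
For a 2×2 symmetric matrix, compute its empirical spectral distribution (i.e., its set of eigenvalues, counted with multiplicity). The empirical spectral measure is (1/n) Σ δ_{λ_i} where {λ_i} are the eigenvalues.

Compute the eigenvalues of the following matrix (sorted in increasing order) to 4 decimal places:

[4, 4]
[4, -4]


Since M is real symmetric, both eigenvalues are real; they are the roots of det(λI − M) = λ² − (tr M) λ + det M.
tr M = 4 + (-4) = 0.
det M = 4·(-4) − 4² = -16 − 16 = -32.
Characteristic polynomial: λ² − 32 = 0.
Discriminant Δ = (tr M)² − 4·det M = 0 − (-128) = 128; √Δ = 11.313708.
λ = (tr M ± √Δ)/2 = (0 ± 11.313708)/2, giving (tr M − √Δ)/2 = -5.6569 and (tr M + √Δ)/2 = 5.6569.

Eigenvalues sorted in increasing order: [-5.6569, 5.6569].


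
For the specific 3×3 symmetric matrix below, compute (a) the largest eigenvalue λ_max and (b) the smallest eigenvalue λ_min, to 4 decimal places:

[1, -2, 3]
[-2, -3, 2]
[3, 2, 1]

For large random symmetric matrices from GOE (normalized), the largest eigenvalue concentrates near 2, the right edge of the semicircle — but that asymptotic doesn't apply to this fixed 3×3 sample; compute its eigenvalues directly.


Since M is real symmetric, all three eigenvalues are real; they are the roots of det(λI − M) = λ³ − (tr M) λ² + s λ − det M, where s is the sum of the principal 2×2 minors.
tr M = 1 + (-3) + 1 = -1.
s = (1·(-3) − (-2)²) + (1·1 − 3²) + ((-3)·1 − 2²) = -7 + (-8) + (-7) = -22.
det M (expand along row 1) = 1·(-7) − (-2)·(-8) + 3·5 = -8.
Characteristic polynomial: λ³ + λ² − 22λ + 8 = 0.
Substitute λ = y + (tr M)/3 = y − 0.333333 to remove the quadratic term: y³ + p·y + q = 0 with p = s − (tr M)²/3 = -22.333333 and q = −2(tr M)³/27 + (tr M)·s/3 − det M = 15.407407.
Three real roots ⇒ use the trigonometric (Viète) form: r = 2√(−p/3) = 5.456902, φ = arccos(3q/(p·r)) = arccos(-0.379272) = 1.959806 rad.
y_k = r·cos(φ/3 − 2πk/3) for k = 0, 1, 2 gives y = 4.333333, 0.705615, -5.038948.
λ_k = y_k − 0.333333 gives λ = 4.0000, 0.3723, -5.3723 (check: the sum is -1.0000 = tr M).

Hence λ_max = 4.0000 and λ_min = -5.3723.


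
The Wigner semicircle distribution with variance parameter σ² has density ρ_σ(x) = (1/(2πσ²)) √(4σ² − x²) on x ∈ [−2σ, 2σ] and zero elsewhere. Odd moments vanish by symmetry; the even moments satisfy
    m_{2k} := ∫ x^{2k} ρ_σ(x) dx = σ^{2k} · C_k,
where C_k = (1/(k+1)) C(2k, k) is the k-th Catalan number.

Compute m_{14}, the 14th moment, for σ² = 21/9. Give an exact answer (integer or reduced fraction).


By the scaled semicircle moment identity, m_{2k} = σ^{2k} · C_k with k = 7.
C_7 = (1/(k+1)) · C(2k, k) = (1/8) · C(14, 7) = (1/8) · 3432 = 429.
σ^{2k} = (σ²)^k = (21/9)^7 = 823543/2187.

Therefore m_{14} = σ^{14} · C_7 = (823543/2187) · 429 = 117766649/729.


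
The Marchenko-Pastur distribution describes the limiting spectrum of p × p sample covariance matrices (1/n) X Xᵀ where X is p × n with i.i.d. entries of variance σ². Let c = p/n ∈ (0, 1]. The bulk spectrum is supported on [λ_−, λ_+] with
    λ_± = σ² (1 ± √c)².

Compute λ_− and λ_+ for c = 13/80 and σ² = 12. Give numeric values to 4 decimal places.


c = 13/80 = 0.162500; √c = 0.403113.
λ_− = σ² (1 − √c)² = 12 · (1 − 0.403113)² = 12 · (0.596887)² = 4.275291.
λ_+ = σ² (1 + √c)² = 12 · (1 + 0.403113)² = 12 · (1.403113)² = 23.624709.

Rounded to 4 decimal places: λ_− ≈ 4.2753, λ_+ ≈ 23.6247.


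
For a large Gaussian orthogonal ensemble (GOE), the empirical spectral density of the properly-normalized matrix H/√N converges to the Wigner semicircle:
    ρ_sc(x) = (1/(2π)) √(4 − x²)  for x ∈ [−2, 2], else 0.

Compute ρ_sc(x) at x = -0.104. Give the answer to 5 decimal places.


ρ_sc(x) = (1/(2π)) √(4 − x²). With x = -0.104:
  4 − x² = 4 − (-0.104)² = 4 − 0.010816 = 3.989184.
  √(4 − x²) = 1.997294.
  1/(2π) = 0.159155.
  ρ_sc(-0.104) = 0.159155 · 1.997294 = 0.317879.

Rounded to 5 decimal places: ρ_sc(-0.104) ≈ 0.31788.


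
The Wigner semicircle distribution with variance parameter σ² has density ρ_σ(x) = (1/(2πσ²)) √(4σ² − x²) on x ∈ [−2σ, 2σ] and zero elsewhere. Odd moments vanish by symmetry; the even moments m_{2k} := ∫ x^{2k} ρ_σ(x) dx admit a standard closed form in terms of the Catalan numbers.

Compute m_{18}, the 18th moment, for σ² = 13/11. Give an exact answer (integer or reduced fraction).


By the scaled semicircle moment identity, m_{2k} = σ^{2k} · C_k with k = 9.
C_9 = (1/(k+1)) · C(2k, k) = (1/10) · C(18, 9) = (1/10) · 48620 = 4862.
σ^{2k} = (σ²)^k = (13/11)^9 = 10604499373/2357947691.

Therefore m_{18} = σ^{18} · C_9 = (10604499373/2357947691) · 4862 = 4687188722866/214358881.


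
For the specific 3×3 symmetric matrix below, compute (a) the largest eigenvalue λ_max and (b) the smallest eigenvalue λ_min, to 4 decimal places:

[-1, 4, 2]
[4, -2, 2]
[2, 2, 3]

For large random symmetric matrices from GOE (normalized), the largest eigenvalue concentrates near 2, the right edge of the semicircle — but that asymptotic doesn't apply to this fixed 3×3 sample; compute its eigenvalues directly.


Since M is real symmetric, all three eigenvalues are real; they are the roots of det(λI − M) = λ³ − (tr M) λ² + s λ − det M, where s is the sum of the principal 2×2 minors.
tr M = -1 + (-2) + 3 = 0.
s = ((-1)·(-2) − 4²) + ((-1)·3 − 2²) + ((-2)·3 − 2²) = -14 + (-7) + (-10) = -31.
det M (expand along row 1) = (-1)·(-10) − 4·8 + 2·12 = 2.
Characteristic polynomial: λ³ − 31λ − 2 = 0.
Substitute λ = y + (tr M)/3 = y + 0.000000 to remove the quadratic term: y³ + p·y + q = 0 with p = s − (tr M)²/3 = -31.000000 and q = −2(tr M)³/27 + (tr M)·s/3 − det M = -2.000000.
Three real roots ⇒ use the trigonometric (Viète) form: r = 2√(−p/3) = 6.429101, φ = arccos(3q/(p·r)) = arccos(0.030105) = 1.540687 rad.
y_k = r·cos(φ/3 − 2πk/3) for k = 0, 1, 2 gives y = 5.599746, -0.064525, -5.535222.
λ_k = y_k + 0.000000 gives λ = 5.5997, -0.0645, -5.5352 (check: the sum is 0.0000 = tr M).

Hence λ_max = 5.5997 and λ_min = -5.5352.


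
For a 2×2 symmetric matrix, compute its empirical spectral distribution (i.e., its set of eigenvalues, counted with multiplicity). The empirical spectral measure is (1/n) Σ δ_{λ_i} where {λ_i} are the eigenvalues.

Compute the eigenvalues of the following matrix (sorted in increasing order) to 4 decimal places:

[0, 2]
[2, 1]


Since M is real symmetric, both eigenvalues are real; they are the roots of det(λI − M) = λ² − (tr M) λ + det M.
tr M = 0 + 1 = 1.
det M = 0·1 − 2² = 0 − 4 = -4.
Characteristic polynomial: λ² − λ − 4 = 0.
Discriminant Δ = (tr M)² − 4·det M = 1 − (-16) = 17; √Δ = 4.123106.
λ = (tr M ± √Δ)/2 = (1 ± 4.123106)/2, giving (tr M − √Δ)/2 = -1.5616 and (tr M + √Δ)/2 = 2.5616.

Eigenvalues sorted in increasing order: [-1.5616, 2.5616].


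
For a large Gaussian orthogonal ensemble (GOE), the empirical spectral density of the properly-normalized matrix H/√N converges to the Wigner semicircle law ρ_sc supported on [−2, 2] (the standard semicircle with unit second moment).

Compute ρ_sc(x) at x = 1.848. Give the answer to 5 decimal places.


ρ_sc(x) = (1/(2π)) √(4 − x²). With x = 1.848:
  4 − x² = 4 − (1.848)² = 4 − 3.415104 = 0.584896.
  √(4 − x²) = 0.764785.
  1/(2π) = 0.159155.
  ρ_sc(1.848) = 0.159155 · 0.764785 = 0.121719.

Rounded to 5 decimal places: ρ_sc(1.848) ≈ 0.12172.


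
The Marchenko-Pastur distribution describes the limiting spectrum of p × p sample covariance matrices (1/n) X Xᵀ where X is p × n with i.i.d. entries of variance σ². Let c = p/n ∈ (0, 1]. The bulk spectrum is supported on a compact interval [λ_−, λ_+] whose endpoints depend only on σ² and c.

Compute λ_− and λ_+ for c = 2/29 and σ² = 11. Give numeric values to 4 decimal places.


c = 2/29 = 0.068966; √c = 0.262613.
λ_− = σ² (1 − √c)² = 11 · (1 − 0.262613)² = 11 · (0.737387)² = 5.981138.
λ_+ = σ² (1 + √c)² = 11 · (1 + 0.262613)² = 11 · (1.262613)² = 17.536104.

Rounded to 4 decimal places: λ_− ≈ 5.9811, λ_+ ≈ 17.5361.


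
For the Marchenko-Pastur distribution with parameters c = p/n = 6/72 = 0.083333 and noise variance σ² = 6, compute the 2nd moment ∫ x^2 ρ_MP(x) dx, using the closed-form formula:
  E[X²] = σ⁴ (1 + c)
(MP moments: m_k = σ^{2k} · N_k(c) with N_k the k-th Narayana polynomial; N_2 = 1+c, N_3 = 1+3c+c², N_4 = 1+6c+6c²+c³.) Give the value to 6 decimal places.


E[X²] = σ⁴ (1 + c) (second MP moment). With σ² = 6 (so σ⁴ = 36) and c = 6/72 = 0.083333: E[X²] = 36 · (1 + 0.083333) = 36 · 1.083333.

So E[X^2] = 39.000000.


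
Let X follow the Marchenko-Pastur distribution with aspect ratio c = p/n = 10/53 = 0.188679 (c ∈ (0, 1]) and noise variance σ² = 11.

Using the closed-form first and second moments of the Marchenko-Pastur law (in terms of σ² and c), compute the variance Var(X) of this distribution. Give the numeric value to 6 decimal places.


Recall the MP moments m_1 = E[X] = σ² and m_2 = E[X²] = σ⁴ (1 + c).
m_1 = E[X] = σ² = 11, so m_1² = 121.
m_2 = E[X²] = σ⁴ (1 + c) = 121 · (1 + 0.188679) = 121 · 1.188679 = 143.830189.
(Note m_2 − m_1² simplifies to c · σ⁴ = 0.188679 · 121.)

Var(X) = m_2 − m_1² = 143.830189 − 121 = 22.830189.


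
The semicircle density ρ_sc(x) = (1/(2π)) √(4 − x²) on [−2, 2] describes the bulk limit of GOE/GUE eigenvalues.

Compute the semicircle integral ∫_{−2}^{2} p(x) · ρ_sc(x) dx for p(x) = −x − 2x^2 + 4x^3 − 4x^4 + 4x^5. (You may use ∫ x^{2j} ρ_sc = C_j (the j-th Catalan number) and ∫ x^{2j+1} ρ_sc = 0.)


Write p(x) = Σ a_i x^i, split into monomials and integrate each against ρ_sc separately.
Using ∫ x^{2j} ρ_sc = C_j = (1/(j+1)) C(2j, j) (Catalan numbers) and ∫ x^{2j+1} ρ_sc = 0 (odd monomials vanish by symmetry):
  i = 1 (odd): ∫ x^1 ρ_sc = 0 (vanishes)
  i = 2 (even): a_2 · C_{1} = -2 · 1 = -2
  i = 3 (odd): ∫ x^3 ρ_sc = 0 (vanishes)
  i = 4 (even): a_4 · C_{2} = -4 · 2 = -8
  i = 5 (odd): ∫ x^5 ρ_sc = 0 (vanishes)

Summing the contributions: ∫_{−2}^{2} p(x) ρ_sc(x) dx = (-2) + (-8) = -10.


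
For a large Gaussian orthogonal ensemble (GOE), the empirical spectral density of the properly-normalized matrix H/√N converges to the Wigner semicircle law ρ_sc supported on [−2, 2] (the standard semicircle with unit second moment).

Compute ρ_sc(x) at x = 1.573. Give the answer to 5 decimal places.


ρ_sc(x) = (1/(2π)) √(4 − x²). With x = 1.573:
  4 − x² = 4 − (1.573)² = 4 − 2.474329 = 1.525671.
  √(4 − x²) = 1.235181.
  1/(2π) = 0.159155.
  ρ_sc(1.573) = 0.159155 · 1.235181 = 0.196585.

Rounded to 5 decimal places: ρ_sc(1.573) ≈ 0.19659.


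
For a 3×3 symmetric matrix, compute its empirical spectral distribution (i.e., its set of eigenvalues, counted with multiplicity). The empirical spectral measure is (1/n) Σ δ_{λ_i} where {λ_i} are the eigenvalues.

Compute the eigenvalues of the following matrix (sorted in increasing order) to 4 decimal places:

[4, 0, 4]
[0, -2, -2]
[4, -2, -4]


Since M is real symmetric, all three eigenvalues are real; they are the roots of det(λI − M) = λ³ − (tr M) λ² + s λ − det M, where s is the sum of the principal 2×2 minors.
tr M = 4 + (-2) + (-4) = -2.
s = (4·(-2) − 0²) + (4·(-4) − 4²) + ((-2)·(-4) − (-2)²) = -8 + (-32) + 4 = -36.
det M (expand along row 1) = 4·4 − 0·8 + 4·8 = 48.
Characteristic polynomial: λ³ + 2λ² − 36λ − 48 = 0.
Substitute λ = y + (tr M)/3 = y − 0.666667 to remove the quadratic term: y³ + p·y + q = 0 with p = s − (tr M)²/3 = -37.333333 and q = −2(tr M)³/27 + (tr M)·s/3 − det M = -23.407407.
Three real roots ⇒ use the trigonometric (Viète) form: r = 2√(−p/3) = 7.055337, φ = arccos(3q/(p·r)) = arccos(0.266600) = 1.300933 rad.
y_k = r·cos(φ/3 − 2πk/3) for k = 0, 1, 2 gives y = 6.402299, -0.633804, -5.768495.
λ_k = y_k − 0.666667 gives λ = 5.7356, -1.3005, -6.4352 (check: the sum is -2.0000 = tr M).

Eigenvalues sorted in increasing order: [-6.4352, -1.3005, 5.7356].


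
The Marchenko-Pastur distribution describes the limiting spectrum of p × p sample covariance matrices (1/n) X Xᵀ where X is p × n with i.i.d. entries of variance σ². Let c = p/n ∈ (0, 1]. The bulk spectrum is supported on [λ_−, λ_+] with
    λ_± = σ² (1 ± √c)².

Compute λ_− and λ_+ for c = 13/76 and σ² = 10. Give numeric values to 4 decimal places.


c = 13/76 = 0.171053; √c = 0.413585.
λ_− = σ² (1 − √c)² = 10 · (1 − 0.413585)² = 10 · (0.586415)² = 3.438824.
λ_+ = σ² (1 + √c)² = 10 · (1 + 0.413585)² = 10 · (1.413585)² = 19.982228.

Rounded to 4 decimal places: λ_− ≈ 3.4388, λ_+ ≈ 19.9822.


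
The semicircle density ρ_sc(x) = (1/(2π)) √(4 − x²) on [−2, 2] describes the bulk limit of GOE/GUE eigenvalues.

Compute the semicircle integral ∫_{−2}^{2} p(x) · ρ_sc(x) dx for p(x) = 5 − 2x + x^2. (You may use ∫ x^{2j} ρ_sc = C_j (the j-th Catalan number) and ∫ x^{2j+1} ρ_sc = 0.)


Write p(x) = Σ a_i x^i, split into monomials and integrate each against ρ_sc separately.
Using ∫ x^{2j} ρ_sc = C_j = (1/(j+1)) C(2j, j) (Catalan numbers) and ∫ x^{2j+1} ρ_sc = 0 (odd monomials vanish by symmetry):
  i = 0 (even): a_0 · C_{0} = 5 · 1 = 5
  i = 1 (odd): ∫ x^1 ρ_sc = 0 (vanishes)
  i = 2 (even): a_2 · C_{1} = 1 · 1 = 1

Summing the contributions: ∫_{−2}^{2} p(x) ρ_sc(x) dx = 5 + 1 = 6.


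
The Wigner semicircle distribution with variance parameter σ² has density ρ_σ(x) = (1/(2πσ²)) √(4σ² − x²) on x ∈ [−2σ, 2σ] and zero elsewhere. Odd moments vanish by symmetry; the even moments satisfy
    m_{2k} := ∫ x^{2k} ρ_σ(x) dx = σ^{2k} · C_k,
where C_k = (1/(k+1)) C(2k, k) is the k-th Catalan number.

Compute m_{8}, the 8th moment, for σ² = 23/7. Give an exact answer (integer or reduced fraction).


By the scaled semicircle moment identity, m_{2k} = σ^{2k} · C_k with k = 4.
C_4 = (1/(k+1)) · C(2k, k) = (1/5) · C(8, 4) = (1/5) · 70 = 14.
σ^{2k} = (σ²)^k = (23/7)^4 = 279841/2401.

Therefore m_{8} = σ^{8} · C_4 = (279841/2401) · 14 = 559682/343.


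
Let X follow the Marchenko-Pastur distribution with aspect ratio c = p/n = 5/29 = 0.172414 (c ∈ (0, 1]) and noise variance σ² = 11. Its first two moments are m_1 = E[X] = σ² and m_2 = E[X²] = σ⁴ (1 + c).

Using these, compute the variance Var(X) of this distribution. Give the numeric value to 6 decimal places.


m_1 = E[X] = σ² = 11, so m_1² = 121.
m_2 = E[X²] = σ⁴ (1 + c) = 121 · (1 + 0.172414) = 121 · 1.172414 = 141.862069.
(Note m_2 − m_1² simplifies to c · σ⁴ = 0.172414 · 121.)

Var(X) = m_2 − m_1² = 141.862069 − 121 = 20.862069.


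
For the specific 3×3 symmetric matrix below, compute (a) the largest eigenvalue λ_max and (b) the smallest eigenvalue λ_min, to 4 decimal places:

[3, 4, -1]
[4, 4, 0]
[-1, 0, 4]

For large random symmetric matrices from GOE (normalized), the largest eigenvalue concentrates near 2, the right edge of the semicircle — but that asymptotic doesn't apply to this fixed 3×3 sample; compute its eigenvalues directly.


Since M is real symmetric, all three eigenvalues are real; they are the roots of det(λI − M) = λ³ − (tr M) λ² + s λ − det M, where s is the sum of the principal 2×2 minors.
tr M = 3 + 4 + 4 = 11.
s = (3·4 − 4²) + (3·4 − (-1)²) + (4·4 − 0²) = -4 + 11 + 16 = 23.
det M (expand along row 1) = 3·16 − 4·16 + (-1)·4 = -20.
Characteristic polynomial: λ³ − 11λ² + 23λ + 20 = 0.
Substitute λ = y + (tr M)/3 = y + 3.666667 to remove the quadratic term: y³ + p·y + q = 0 with p = s − (tr M)²/3 = -17.333333 and q = −2(tr M)³/27 + (tr M)·s/3 − det M = 5.740741.
Three real roots ⇒ use the trigonometric (Viète) form: r = 2√(−p/3) = 4.807402, φ = arccos(3q/(p·r)) = arccos(-0.206679) = 1.778976 rad.
y_k = r·cos(φ/3 − 2πk/3) for k = 0, 1, 2 gives y = 3.986645, 0.333333, -4.319979.
λ_k = y_k + 3.666667 gives λ = 7.6533, 4.0000, -0.6533 (check: the sum is 11.0000 = tr M).

Hence λ_max = 7.6533 and λ_min = -0.6533.


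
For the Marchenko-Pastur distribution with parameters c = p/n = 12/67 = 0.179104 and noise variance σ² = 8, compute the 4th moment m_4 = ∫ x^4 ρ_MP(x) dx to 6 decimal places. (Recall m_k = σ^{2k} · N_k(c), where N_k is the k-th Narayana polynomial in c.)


E[X⁴] = σ⁸ (1 + 6c + 6c² + c³) (fourth MP moment). With σ² = 8 (so σ⁸ = 4096) and c = 12/67 = 0.179104: E[X⁴] = 4096 · (1 + 6·0.179104 + 6·(0.179104)² + (0.179104)³) = 4096 · 2.272843.

So E[X^4] = 9309.563849.


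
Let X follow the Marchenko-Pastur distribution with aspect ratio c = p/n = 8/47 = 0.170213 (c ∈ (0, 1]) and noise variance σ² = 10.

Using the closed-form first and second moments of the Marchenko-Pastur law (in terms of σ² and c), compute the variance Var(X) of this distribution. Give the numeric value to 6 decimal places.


Recall the MP moments m_1 = E[X] = σ² and m_2 = E[X²] = σ⁴ (1 + c).
m_1 = E[X] = σ² = 10, so m_1² = 100.
m_2 = E[X²] = σ⁴ (1 + c) = 100 · (1 + 0.170213) = 100 · 1.170213 = 117.021277.
(Note m_2 − m_1² simplifies to c · σ⁴ = 0.170213 · 100.)

Var(X) = m_2 − m_1² = 117.021277 − 100 = 17.021277.


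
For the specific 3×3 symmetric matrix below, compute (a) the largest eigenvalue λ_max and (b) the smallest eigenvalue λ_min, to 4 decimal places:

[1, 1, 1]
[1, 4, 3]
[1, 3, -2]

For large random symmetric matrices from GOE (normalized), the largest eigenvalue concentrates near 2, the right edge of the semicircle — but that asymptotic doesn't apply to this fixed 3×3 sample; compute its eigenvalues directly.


Since M is real symmetric, all three eigenvalues are real; they are the roots of det(λI − M) = λ³ − (tr M) λ² + s λ − det M, where s is the sum of the principal 2×2 minors.
tr M = 1 + 4 + (-2) = 3.
s = (1·4 − 1²) + (1·(-2) − 1²) + (4·(-2) − 3²) = 3 + (-3) + (-17) = -17.
det M (expand along row 1) = 1·(-17) − 1·(-5) + 1·(-1) = -13.
Characteristic polynomial: λ³ − 3λ² − 17λ + 13 = 0.
Substitute λ = y + (tr M)/3 = y + 1.000000 to remove the quadratic term: y³ + p·y + q = 0 with p = s − (tr M)²/3 = -20.000000 and q = −2(tr M)³/27 + (tr M)·s/3 − det M = -6.000000.
Three real roots ⇒ use the trigonometric (Viète) form: r = 2√(−p/3) = 5.163978, φ = arccos(3q/(p·r)) = arccos(0.174284) = 1.395617 rad.
y_k = r·cos(φ/3 − 2πk/3) for k = 0, 1, 2 gives y = 4.615198, -0.301369, -4.313829.
λ_k = y_k + 1.000000 gives λ = 5.6152, 0.6986, -3.3138 (check: the sum is 3.0000 = tr M).

Hence λ_max = 5.6152 and λ_min = -3.3138.


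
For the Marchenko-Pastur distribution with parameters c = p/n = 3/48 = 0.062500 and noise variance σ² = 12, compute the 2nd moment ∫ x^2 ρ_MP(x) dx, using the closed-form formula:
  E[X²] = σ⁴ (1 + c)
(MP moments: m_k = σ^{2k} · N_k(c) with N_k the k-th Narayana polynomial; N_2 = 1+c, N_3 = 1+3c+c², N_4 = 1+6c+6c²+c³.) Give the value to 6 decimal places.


E[X²] = σ⁴ (1 + c) (second MP moment). With σ² = 12 (so σ⁴ = 144) and c = 3/48 = 0.062500: E[X²] = 144 · (1 + 0.062500) = 144 · 1.062500.

So E[X^2] = 153.000000.


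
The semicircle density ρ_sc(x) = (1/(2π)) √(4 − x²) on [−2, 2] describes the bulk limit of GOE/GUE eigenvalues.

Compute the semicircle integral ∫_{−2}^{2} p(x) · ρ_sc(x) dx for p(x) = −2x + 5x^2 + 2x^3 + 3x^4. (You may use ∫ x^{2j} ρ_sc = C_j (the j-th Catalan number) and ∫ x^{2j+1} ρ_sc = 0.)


Write p(x) = Σ a_i x^i, split into monomials and integrate each against ρ_sc separately.
Using ∫ x^{2j} ρ_sc = C_j = (1/(j+1)) C(2j, j) (Catalan numbers) and ∫ x^{2j+1} ρ_sc = 0 (odd monomials vanish by symmetry):
  i = 1 (odd): ∫ x^1 ρ_sc = 0 (vanishes)
  i = 2 (even): a_2 · C_{1} = 5 · 1 = 5
  i = 3 (odd): ∫ x^3 ρ_sc = 0 (vanishes)
  i = 4 (even): a_4 · C_{2} = 3 · 2 = 6

Summing the contributions: ∫_{−2}^{2} p(x) ρ_sc(x) dx = 5 + 6 = 11.


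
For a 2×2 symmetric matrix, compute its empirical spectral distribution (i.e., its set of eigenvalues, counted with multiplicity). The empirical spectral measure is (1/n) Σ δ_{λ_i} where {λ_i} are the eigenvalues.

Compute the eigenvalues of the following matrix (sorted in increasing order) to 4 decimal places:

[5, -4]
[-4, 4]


Since M is real symmetric, both eigenvalues are real; they are the roots of det(λI − M) = λ² − (tr M) λ + det M.
tr M = 5 + 4 = 9.
det M = 5·4 − (-4)² = 20 − 16 = 4.
Characteristic polynomial: λ² − 9λ + 4 = 0.
Discriminant Δ = (tr M)² − 4·det M = 81 − 16 = 65; √Δ = 8.062258.
λ = (tr M ± √Δ)/2 = (9 ± 8.062258)/2, giving (tr M − √Δ)/2 = 0.4689 and (tr M + √Δ)/2 = 8.5311.

Eigenvalues sorted in increasing order: [0.4689, 8.5311].


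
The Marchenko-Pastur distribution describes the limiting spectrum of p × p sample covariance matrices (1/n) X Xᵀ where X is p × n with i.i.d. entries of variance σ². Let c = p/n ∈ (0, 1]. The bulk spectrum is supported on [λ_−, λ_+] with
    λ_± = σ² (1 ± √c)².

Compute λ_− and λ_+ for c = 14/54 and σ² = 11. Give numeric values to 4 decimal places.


c = 14/54 = 0.259259; √c = 0.509175.
λ_− = σ² (1 − √c)² = 11 · (1 − 0.509175)² = 11 · (0.490825)² = 2.650000.
λ_+ = σ² (1 + √c)² = 11 · (1 + 0.509175)² = 11 · (1.509175)² = 25.053704.

Rounded to 4 decimal places: λ_− ≈ 2.6500, λ_+ ≈ 25.0537.


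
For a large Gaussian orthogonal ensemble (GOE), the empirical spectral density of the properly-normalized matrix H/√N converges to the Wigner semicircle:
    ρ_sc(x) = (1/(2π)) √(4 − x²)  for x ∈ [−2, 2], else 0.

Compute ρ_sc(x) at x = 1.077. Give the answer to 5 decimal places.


ρ_sc(x) = (1/(2π)) √(4 − x²). With x = 1.077:
  4 − x² = 4 − (1.077)² = 4 − 1.159929 = 2.840071.
  √(4 − x²) = 1.685251.
  1/(2π) = 0.159155.
  ρ_sc(1.077) = 0.159155 · 1.685251 = 0.268216.

Rounded to 5 decimal places: ρ_sc(1.077) ≈ 0.26822.


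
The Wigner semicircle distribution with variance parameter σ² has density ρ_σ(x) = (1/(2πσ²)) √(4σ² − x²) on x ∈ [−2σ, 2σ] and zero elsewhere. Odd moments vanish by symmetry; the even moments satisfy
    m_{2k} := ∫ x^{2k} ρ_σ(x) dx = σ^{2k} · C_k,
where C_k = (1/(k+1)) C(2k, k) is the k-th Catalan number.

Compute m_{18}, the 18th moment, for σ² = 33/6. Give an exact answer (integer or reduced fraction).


By the scaled semicircle moment identity, m_{2k} = σ^{2k} · C_k with k = 9.
C_9 = (1/(k+1)) · C(2k, k) = (1/10) · C(18, 9) = (1/10) · 48620 = 4862.
σ^{2k} = (σ²)^k = (33/6)^9 = 2357947691/512.

Therefore m_{18} = σ^{18} · C_9 = (2357947691/512) · 4862 = 5732170836821/256.


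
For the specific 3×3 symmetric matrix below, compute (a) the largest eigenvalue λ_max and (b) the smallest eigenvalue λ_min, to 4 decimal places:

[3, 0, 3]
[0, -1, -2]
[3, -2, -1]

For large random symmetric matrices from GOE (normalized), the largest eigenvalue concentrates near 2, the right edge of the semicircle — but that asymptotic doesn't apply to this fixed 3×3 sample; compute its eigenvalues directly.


Since M is real symmetric, all three eigenvalues are real; they are the roots of det(λI − M) = λ³ − (tr M) λ² + s λ − det M, where s is the sum of the principal 2×2 minors.
tr M = 3 + (-1) + (-1) = 1.
s = (3·(-1) − 0²) + (3·(-1) − 3²) + ((-1)·(-1) − (-2)²) = -3 + (-12) + (-3) = -18.
det M (expand along row 1) = 3·(-3) − 0·6 + 3·3 = 0.
Characteristic polynomial: λ³ − λ² − 18λ = 0.
Substitute λ = y + (tr M)/3 = y + 0.333333 to remove the quadratic term: y³ + p·y + q = 0 with p = s − (tr M)²/3 = -18.333333 and q = −2(tr M)³/27 + (tr M)·s/3 − det M = -6.074074.
Three real roots ⇒ use the trigonometric (Viète) form: r = 2√(−p/3) = 4.944132, φ = arccos(3q/(p·r)) = arccos(0.201034) = 1.368383 rad.
y_k = r·cos(φ/3 − 2πk/3) for k = 0, 1, 2 gives y = 4.438669, -0.333333, -4.105335.
λ_k = y_k + 0.333333 gives λ = 4.7720, 0.0000, -3.7720 (check: the sum is 1.0000 = tr M).

Hence λ_max = 4.7720 and λ_min = -3.7720.


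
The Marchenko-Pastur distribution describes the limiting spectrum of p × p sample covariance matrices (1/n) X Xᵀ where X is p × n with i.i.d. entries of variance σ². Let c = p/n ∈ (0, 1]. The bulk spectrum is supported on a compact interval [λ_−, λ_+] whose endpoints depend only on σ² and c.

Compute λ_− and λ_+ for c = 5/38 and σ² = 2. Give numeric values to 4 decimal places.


c = 5/38 = 0.131579; √c = 0.362738.
λ_− = σ² (1 − √c)² = 2 · (1 − 0.362738)² = 2 · (0.637262)² = 0.812205.
λ_+ = σ² (1 + √c)² = 2 · (1 + 0.362738)² = 2 · (1.362738)² = 3.714110.

Rounded to 4 decimal places: λ_− ≈ 0.8122, λ_+ ≈ 3.7141.


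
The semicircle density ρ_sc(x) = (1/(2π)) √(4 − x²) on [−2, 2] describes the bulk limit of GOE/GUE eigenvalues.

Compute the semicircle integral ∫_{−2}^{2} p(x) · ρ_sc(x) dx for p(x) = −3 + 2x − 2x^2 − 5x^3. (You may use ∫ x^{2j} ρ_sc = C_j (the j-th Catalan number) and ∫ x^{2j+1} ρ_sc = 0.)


Write p(x) = Σ a_i x^i, split into monomials and integrate each against ρ_sc separately.
Using ∫ x^{2j} ρ_sc = C_j = (1/(j+1)) C(2j, j) (Catalan numbers) and ∫ x^{2j+1} ρ_sc = 0 (odd monomials vanish by symmetry):
  i = 0 (even): a_0 · C_{0} = -3 · 1 = -3
  i = 1 (odd): ∫ x^1 ρ_sc = 0 (vanishes)
  i = 2 (even): a_2 · C_{1} = -2 · 1 = -2
  i = 3 (odd): ∫ x^3 ρ_sc = 0 (vanishes)

Summing the contributions: ∫_{−2}^{2} p(x) ρ_sc(x) dx = (-3) + (-2) = -5.


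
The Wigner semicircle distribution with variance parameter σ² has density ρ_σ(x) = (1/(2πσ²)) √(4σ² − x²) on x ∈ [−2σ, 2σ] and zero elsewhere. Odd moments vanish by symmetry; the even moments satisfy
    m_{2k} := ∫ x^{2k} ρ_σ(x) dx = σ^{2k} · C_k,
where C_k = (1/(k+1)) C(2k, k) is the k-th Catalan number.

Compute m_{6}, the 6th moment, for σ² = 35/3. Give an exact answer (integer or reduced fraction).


By the scaled semicircle moment identity, m_{2k} = σ^{2k} · C_k with k = 3.
C_3 = (1/(k+1)) · C(2k, k) = (1/4) · C(6, 3) = (1/4) · 20 = 5.
σ^{2k} = (σ²)^k = (35/3)^3 = 42875/27.

Therefore m_{6} = σ^{6} · C_3 = (42875/27) · 5 = 214375/27.


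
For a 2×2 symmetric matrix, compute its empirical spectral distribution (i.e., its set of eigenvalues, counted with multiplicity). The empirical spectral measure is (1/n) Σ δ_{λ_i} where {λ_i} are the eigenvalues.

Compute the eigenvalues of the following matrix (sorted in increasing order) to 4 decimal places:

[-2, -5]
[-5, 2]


Since M is real symmetric, both eigenvalues are real; they are the roots of det(λI − M) = λ² − (tr M) λ + det M.
tr M = -2 + 2 = 0.
det M = (-2)·2 − (-5)² = -4 − 25 = -29.
Characteristic polynomial: λ² − 29 = 0.
Discriminant Δ = (tr M)² − 4·det M = 0 − (-116) = 116; √Δ = 10.770330.
λ = (tr M ± √Δ)/2 = (0 ± 10.770330)/2, giving (tr M − √Δ)/2 = -5.3852 and (tr M + √Δ)/2 = 5.3852.

Eigenvalues sorted in increasing order: [-5.3852, 5.3852].
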